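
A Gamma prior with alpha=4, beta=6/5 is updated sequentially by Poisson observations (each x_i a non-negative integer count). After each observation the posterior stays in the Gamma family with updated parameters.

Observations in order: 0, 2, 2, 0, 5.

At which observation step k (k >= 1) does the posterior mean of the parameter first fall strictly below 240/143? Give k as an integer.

obs 1: x=0 → posterior Gamma(4, 11/5)
obs 2: x=2 → posterior Gamma(6, 16/5)
obs 3: x=2 → posterior Gamma(8, 21/5)
obs 4: x=0 → posterior Gamma(8, 26/5)
obs 5: x=5 → posterior Gamma(13, 31/5)

k = 4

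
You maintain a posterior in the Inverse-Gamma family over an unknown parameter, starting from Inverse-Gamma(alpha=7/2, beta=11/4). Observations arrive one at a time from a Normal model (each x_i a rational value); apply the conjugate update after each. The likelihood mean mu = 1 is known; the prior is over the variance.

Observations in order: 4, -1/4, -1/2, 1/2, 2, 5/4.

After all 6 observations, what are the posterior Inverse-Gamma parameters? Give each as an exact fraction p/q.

obs 1: x=4 → posterior Inverse-Gamma(4, 29/4)
obs 2: x=-1/4 → posterior Inverse-Gamma(9/2, 257/32)
obs 3: x=-1/2 → posterior Inverse-Gamma(5, 293/32)
obs 4: x=1/2 → posterior Inverse-Gamma(11/2, 297/32)
obs 5: x=2 → posterior Inverse-Gamma(6, 313/32)
obs 6: x=5/4 → posterior Inverse-Gamma(13/2, 157/16)

alpha=13/2, beta=157/16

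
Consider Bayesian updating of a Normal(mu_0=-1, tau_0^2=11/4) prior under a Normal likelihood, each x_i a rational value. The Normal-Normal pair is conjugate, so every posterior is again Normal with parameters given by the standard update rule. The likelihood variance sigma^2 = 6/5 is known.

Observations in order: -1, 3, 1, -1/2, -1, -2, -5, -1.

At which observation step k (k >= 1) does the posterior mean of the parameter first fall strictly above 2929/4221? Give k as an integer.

obs 1: x=-1 → posterior Normal(-1, 66/79)
obs 2: x=3 → posterior Normal(43/67, 33/67)
obs 3: x=1 → posterior Normal(47/63, 22/63)
obs 4: x=-1/2 → posterior Normal(227/488, 33/122)
obs 5: x=-1 → posterior Normal(9/46, 66/299)
obs 6: x=-2 → posterior Normal(-103/708, 11/59)
obs 7: x=-5 → posterior Normal(-653/818, 66/409)
obs 8: x=-1 → posterior Normal(-763/928, 33/232)

k = 3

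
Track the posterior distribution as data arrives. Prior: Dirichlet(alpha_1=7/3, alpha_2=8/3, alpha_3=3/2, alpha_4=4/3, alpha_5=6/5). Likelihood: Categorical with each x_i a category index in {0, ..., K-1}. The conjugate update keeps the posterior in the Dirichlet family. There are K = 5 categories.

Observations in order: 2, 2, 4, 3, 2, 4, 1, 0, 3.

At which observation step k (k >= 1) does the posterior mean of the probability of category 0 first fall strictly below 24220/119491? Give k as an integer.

obs 1: x=2 → posterior Dirichlet(7/3, 8/3, 5/2, 4/3, 6/5)
obs 2: x=2 → posterior Dirichlet(7/3, 8/3, 7/2, 4/3, 6/5)
obs 3: x=4 → posterior Dirichlet(7/3, 8/3, 7/2, 4/3, 11/5)
obs 4: x=3 → posterior Dirichlet(7/3, 8/3, 7/2, 7/3, 11/5)
obs 5: x=2 → posterior Dirichlet(7/3, 8/3, 9/2, 7/3, 11/5)
obs 6: x=4 → posterior Dirichlet(7/3, 8/3, 9/2, 7/3, 16/5)
obs 7: x=1 → posterior Dirichlet(7/3, 11/3, 9/2, 7/3, 16/5)
obs 8: x=0 → posterior Dirichlet(10/3, 11/3, 9/2, 7/3, 16/5)
obs 9: x=3 → posterior Dirichlet(10/3, 11/3, 9/2, 10/3, 16/5)

k = 3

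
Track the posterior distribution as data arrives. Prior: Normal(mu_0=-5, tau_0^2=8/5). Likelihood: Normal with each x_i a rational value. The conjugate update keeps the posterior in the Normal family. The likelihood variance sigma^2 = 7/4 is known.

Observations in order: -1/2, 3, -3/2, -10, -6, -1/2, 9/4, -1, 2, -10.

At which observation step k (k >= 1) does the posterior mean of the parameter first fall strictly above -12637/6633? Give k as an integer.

obs 1: x=-1/2 → posterior Normal(-191/67, 56/67)
obs 2: x=3 → posterior Normal(-95/99, 56/99)
obs 3: x=-3/2 → posterior Normal(-143/131, 56/131)
obs 4: x=-10 → posterior Normal(-463/163, 56/163)
obs 5: x=-6 → posterior Normal(-131/39, 56/195)
obs 6: x=-1/2 → posterior Normal(-671/227, 56/227)
obs 7: x=9/4 → posterior Normal(-599/259, 8/37)
obs 8: x=-1 → posterior Normal(-631/291, 56/291)
obs 9: x=2 → posterior Normal(-567/323, 56/323)
obs 10: x=-10 → posterior Normal(-887/355, 56/355)

k = 2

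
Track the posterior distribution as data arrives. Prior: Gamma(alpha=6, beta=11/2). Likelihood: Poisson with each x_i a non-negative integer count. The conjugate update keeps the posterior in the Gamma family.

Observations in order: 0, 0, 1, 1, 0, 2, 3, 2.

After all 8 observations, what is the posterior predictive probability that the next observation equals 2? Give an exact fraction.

1418070099144400175348640/7257147736730073114838109

obs 1: x=0 → posterior Gamma(6, 13/2)
obs 2: x=0 → posterior Gamma(6, 15/2)
obs 3: x=1 → posterior Gamma(7, 17/2)
obs 4: x=1 → posterior Gamma(8, 19/2)
obs 5: x=0 → posterior Gamma(8, 21/2)
obs 6: x=2 → posterior Gamma(10, 23/2)
obs 7: x=3 → posterior Gamma(13, 25/2)
obs 8: x=2 → posterior Gamma(15, 27/2)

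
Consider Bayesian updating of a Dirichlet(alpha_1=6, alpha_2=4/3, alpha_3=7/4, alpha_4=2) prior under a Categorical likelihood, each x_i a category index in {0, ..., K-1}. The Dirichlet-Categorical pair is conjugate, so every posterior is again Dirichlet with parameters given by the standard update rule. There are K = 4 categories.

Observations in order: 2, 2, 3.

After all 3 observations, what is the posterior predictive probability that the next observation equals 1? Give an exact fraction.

obs 1: x=2 → posterior Dirichlet(6, 4/3, 11/4, 2)
obs 2: x=2 → posterior Dirichlet(6, 4/3, 15/4, 2)
obs 3: x=3 → posterior Dirichlet(6, 4/3, 15/4, 3)

16/169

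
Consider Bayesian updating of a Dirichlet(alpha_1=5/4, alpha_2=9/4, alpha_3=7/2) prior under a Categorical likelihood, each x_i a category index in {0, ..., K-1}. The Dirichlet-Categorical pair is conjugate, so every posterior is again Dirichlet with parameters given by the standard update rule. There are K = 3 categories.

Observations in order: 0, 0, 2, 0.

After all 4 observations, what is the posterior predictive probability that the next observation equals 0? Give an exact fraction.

17/44

obs 1: x=0 → posterior Dirichlet(9/4, 9/4, 7/2)
obs 2: x=0 → posterior Dirichlet(13/4, 9/4, 7/2)
obs 3: x=2 → posterior Dirichlet(13/4, 9/4, 9/2)
obs 4: x=0 → posterior Dirichlet(17/4, 9/4, 9/2)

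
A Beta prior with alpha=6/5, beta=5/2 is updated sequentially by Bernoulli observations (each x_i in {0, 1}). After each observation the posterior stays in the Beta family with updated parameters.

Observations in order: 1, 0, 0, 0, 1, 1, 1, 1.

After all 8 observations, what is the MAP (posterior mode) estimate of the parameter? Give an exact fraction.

52/97

obs 1: x=1 → posterior Beta(11/5, 5/2)
obs 2: x=0 → posterior Beta(11/5, 7/2)
obs 3: x=0 → posterior Beta(11/5, 9/2)
obs 4: x=0 → posterior Beta(11/5, 11/2)
obs 5: x=1 → posterior Beta(16/5, 11/2)
obs 6: x=1 → posterior Beta(21/5, 11/2)
obs 7: x=1 → posterior Beta(26/5, 11/2)
obs 8: x=1 → posterior Beta(31/5, 11/2)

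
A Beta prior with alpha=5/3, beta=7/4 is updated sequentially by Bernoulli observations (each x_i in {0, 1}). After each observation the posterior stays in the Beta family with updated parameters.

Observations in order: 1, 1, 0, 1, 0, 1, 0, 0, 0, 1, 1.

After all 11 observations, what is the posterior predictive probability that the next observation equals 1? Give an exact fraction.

92/173

obs 1: x=1 → posterior Beta(8/3, 7/4)
obs 2: x=1 → posterior Beta(11/3, 7/4)
obs 3: x=0 → posterior Beta(11/3, 11/4)
obs 4: x=1 → posterior Beta(14/3, 11/4)
obs 5: x=0 → posterior Beta(14/3, 15/4)
obs 6: x=1 → posterior Beta(17/3, 15/4)
obs 7: x=0 → posterior Beta(17/3, 19/4)
obs 8: x=0 → posterior Beta(17/3, 23/4)
obs 9: x=0 → posterior Beta(17/3, 27/4)
obs 10: x=1 → posterior Beta(20/3, 27/4)
obs 11: x=1 → posterior Beta(23/3, 27/4)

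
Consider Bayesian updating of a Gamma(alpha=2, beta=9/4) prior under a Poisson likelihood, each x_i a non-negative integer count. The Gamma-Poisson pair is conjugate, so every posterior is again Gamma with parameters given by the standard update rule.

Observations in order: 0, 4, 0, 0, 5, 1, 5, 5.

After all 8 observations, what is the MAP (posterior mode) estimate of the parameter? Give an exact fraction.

obs 1: x=0 → posterior Gamma(2, 13/4)
obs 2: x=4 → posterior Gamma(6, 17/4)
obs 3: x=0 → posterior Gamma(6, 21/4)
obs 4: x=0 → posterior Gamma(6, 25/4)
obs 5: x=5 → posterior Gamma(11, 29/4)
obs 6: x=1 → posterior Gamma(12, 33/4)
obs 7: x=5 → posterior Gamma(17, 37/4)
obs 8: x=5 → posterior Gamma(22, 41/4)

84/41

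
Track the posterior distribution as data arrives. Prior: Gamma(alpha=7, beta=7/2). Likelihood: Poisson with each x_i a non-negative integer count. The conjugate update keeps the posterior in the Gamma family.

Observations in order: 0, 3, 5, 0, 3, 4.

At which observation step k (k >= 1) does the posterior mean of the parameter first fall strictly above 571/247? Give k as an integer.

obs 1: x=0 → posterior Gamma(7, 9/2)
obs 2: x=3 → posterior Gamma(10, 11/2)
obs 3: x=5 → posterior Gamma(15, 13/2)
obs 4: x=0 → posterior Gamma(15, 15/2)
obs 5: x=3 → posterior Gamma(18, 17/2)
obs 6: x=4 → posterior Gamma(22, 19/2)

k = 6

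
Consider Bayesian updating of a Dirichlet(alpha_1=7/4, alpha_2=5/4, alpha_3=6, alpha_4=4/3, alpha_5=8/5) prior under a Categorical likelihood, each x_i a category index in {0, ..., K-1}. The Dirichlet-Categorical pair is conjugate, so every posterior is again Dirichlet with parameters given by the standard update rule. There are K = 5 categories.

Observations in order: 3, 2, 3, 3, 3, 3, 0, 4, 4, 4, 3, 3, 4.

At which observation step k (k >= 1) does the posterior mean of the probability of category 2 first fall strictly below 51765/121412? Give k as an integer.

obs 1: x=3 → posterior Dirichlet(7/4, 5/4, 6, 7/3, 8/5)
obs 2: x=2 → posterior Dirichlet(7/4, 5/4, 7, 7/3, 8/5)
obs 3: x=3 → posterior Dirichlet(7/4, 5/4, 7, 10/3, 8/5)
obs 4: x=3 → posterior Dirichlet(7/4, 5/4, 7, 13/3, 8/5)
obs 5: x=3 → posterior Dirichlet(7/4, 5/4, 7, 16/3, 8/5)
obs 6: x=3 → posterior Dirichlet(7/4, 5/4, 7, 19/3, 8/5)
obs 7: x=0 → posterior Dirichlet(11/4, 5/4, 7, 19/3, 8/5)
obs 8: x=4 → posterior Dirichlet(11/4, 5/4, 7, 19/3, 13/5)
obs 9: x=4 → posterior Dirichlet(11/4, 5/4, 7, 19/3, 18/5)
obs 10: x=4 → posterior Dirichlet(11/4, 5/4, 7, 19/3, 23/5)
obs 11: x=3 → posterior Dirichlet(11/4, 5/4, 7, 22/3, 23/5)
obs 12: x=3 → posterior Dirichlet(11/4, 5/4, 7, 25/3, 23/5)
obs 13: x=4 → posterior Dirichlet(11/4, 5/4, 7, 25/3, 28/5)

k = 5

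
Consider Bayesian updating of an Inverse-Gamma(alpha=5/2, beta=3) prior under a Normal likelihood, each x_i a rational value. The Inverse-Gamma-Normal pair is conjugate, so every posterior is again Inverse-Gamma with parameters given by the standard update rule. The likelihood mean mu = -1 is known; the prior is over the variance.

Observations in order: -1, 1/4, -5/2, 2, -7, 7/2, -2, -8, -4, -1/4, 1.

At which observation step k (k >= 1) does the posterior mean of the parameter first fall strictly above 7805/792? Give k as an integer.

obs 1: x=-1 → posterior Inverse-Gamma(3, 3)
obs 2: x=1/4 → posterior Inverse-Gamma(7/2, 121/32)
obs 3: x=-5/2 → posterior Inverse-Gamma(4, 157/32)
obs 4: x=2 → posterior Inverse-Gamma(9/2, 301/32)
obs 5: x=-7 → posterior Inverse-Gamma(5, 877/32)
obs 6: x=7/2 → posterior Inverse-Gamma(11/2, 1201/32)
obs 7: x=-2 → posterior Inverse-Gamma(6, 1217/32)
obs 8: x=-8 → posterior Inverse-Gamma(13/2, 2001/32)
obs 9: x=-4 → posterior Inverse-Gamma(7, 2145/32)
obs 10: x=-1/4 → posterior Inverse-Gamma(15/2, 1077/16)
obs 11: x=1 → posterior Inverse-Gamma(8, 1109/16)

k = 8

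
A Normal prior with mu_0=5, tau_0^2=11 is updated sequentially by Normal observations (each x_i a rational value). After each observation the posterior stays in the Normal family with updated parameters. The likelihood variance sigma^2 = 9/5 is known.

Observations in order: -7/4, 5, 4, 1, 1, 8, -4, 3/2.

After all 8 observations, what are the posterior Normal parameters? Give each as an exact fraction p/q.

obs 1: x=-7/4 → posterior Normal(-205/256, 99/64)
obs 2: x=5 → posterior Normal(895/476, 99/119)
obs 3: x=4 → posterior Normal(1775/696, 33/58)
obs 4: x=1 → posterior Normal(1995/916, 99/229)
obs 5: x=1 → posterior Normal(2215/1136, 99/284)
obs 6: x=8 → posterior Normal(1325/452, 33/113)
obs 7: x=-4 → posterior Normal(3095/1576, 99/394)
obs 8: x=3/2 → posterior Normal(3425/1796, 99/449)

mu_0=3425/1796, tau_0^2=99/449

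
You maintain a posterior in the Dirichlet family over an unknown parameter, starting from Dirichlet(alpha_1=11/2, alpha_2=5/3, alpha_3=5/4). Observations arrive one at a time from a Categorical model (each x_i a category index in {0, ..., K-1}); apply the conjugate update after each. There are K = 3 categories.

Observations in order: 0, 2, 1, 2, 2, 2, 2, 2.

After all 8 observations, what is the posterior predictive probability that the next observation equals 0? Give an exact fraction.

78/197

obs 1: x=0 → posterior Dirichlet(13/2, 5/3, 5/4)
obs 2: x=2 → posterior Dirichlet(13/2, 5/3, 9/4)
obs 3: x=1 → posterior Dirichlet(13/2, 8/3, 9/4)
obs 4: x=2 → posterior Dirichlet(13/2, 8/3, 13/4)
obs 5: x=2 → posterior Dirichlet(13/2, 8/3, 17/4)
obs 6: x=2 → posterior Dirichlet(13/2, 8/3, 21/4)
obs 7: x=2 → posterior Dirichlet(13/2, 8/3, 25/4)
obs 8: x=2 → posterior Dirichlet(13/2, 8/3, 29/4)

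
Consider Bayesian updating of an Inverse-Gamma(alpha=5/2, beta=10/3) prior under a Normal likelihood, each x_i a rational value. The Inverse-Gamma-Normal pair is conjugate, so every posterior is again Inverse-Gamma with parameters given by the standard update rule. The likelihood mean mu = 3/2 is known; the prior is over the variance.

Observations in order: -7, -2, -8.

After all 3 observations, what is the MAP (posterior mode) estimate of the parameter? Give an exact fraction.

2177/120

obs 1: x=-7 → posterior Inverse-Gamma(3, 947/24)
obs 2: x=-2 → posterior Inverse-Gamma(7/2, 547/12)
obs 3: x=-8 → posterior Inverse-Gamma(4, 2177/24)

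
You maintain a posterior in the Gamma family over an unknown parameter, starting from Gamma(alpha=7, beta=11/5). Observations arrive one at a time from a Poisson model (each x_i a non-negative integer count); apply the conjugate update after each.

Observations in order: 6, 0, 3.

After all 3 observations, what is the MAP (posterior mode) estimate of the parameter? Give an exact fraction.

obs 1: x=6 → posterior Gamma(13, 16/5)
obs 2: x=0 → posterior Gamma(13, 21/5)
obs 3: x=3 → posterior Gamma(16, 26/5)

75/26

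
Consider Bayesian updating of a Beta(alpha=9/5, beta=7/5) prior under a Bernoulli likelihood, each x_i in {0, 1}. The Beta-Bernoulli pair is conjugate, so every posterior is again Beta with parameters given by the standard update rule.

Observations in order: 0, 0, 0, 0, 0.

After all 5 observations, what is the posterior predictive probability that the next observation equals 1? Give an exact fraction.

9/41

obs 1: x=0 → posterior Beta(9/5, 12/5)
obs 2: x=0 → posterior Beta(9/5, 17/5)
obs 3: x=0 → posterior Beta(9/5, 22/5)
obs 4: x=0 → posterior Beta(9/5, 27/5)
obs 5: x=0 → posterior Beta(9/5, 32/5)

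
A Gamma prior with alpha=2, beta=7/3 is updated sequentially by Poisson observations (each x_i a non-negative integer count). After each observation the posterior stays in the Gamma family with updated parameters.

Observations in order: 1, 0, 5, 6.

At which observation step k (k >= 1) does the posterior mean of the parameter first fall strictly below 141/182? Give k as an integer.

k = 2

obs 1: x=1 → posterior Gamma(3, 10/3)
obs 2: x=0 → posterior Gamma(3, 13/3)
obs 3: x=5 → posterior Gamma(8, 16/3)
obs 4: x=6 → posterior Gamma(14, 19/3)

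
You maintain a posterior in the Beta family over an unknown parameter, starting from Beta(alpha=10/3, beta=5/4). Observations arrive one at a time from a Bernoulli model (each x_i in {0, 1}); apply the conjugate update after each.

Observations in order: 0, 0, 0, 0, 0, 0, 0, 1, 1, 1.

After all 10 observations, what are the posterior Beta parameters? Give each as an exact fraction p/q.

alpha=19/3, beta=33/4

obs 1: x=0 → posterior Beta(10/3, 9/4)
obs 2: x=0 → posterior Beta(10/3, 13/4)
obs 3: x=0 → posterior Beta(10/3, 17/4)
obs 4: x=0 → posterior Beta(10/3, 21/4)
obs 5: x=0 → posterior Beta(10/3, 25/4)
obs 6: x=0 → posterior Beta(10/3, 29/4)
obs 7: x=0 → posterior Beta(10/3, 33/4)
obs 8: x=1 → posterior Beta(13/3, 33/4)
obs 9: x=1 → posterior Beta(16/3, 33/4)
obs 10: x=1 → posterior Beta(19/3, 33/4)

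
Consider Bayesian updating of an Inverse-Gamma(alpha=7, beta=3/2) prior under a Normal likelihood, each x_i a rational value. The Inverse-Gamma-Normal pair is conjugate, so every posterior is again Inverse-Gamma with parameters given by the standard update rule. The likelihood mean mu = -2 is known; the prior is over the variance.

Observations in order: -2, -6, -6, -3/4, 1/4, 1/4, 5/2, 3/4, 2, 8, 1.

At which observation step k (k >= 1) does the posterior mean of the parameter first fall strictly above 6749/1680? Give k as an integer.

obs 1: x=-2 → posterior Inverse-Gamma(15/2, 3/2)
obs 2: x=-6 → posterior Inverse-Gamma(8, 19/2)
obs 3: x=-6 → posterior Inverse-Gamma(17/2, 35/2)
obs 4: x=-3/4 → posterior Inverse-Gamma(9, 585/32)
obs 5: x=1/4 → posterior Inverse-Gamma(19/2, 333/16)
obs 6: x=1/4 → posterior Inverse-Gamma(10, 747/32)
obs 7: x=5/2 → posterior Inverse-Gamma(21/2, 1071/32)
obs 8: x=3/4 → posterior Inverse-Gamma(11, 149/4)
obs 9: x=2 → posterior Inverse-Gamma(23/2, 181/4)
obs 10: x=8 → posterior Inverse-Gamma(12, 381/4)
obs 11: x=1 → posterior Inverse-Gamma(25/2, 399/4)

k = 9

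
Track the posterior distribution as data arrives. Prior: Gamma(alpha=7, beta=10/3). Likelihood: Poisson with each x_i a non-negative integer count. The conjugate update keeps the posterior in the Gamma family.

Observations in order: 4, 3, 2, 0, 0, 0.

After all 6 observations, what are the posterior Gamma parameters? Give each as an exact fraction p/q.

obs 1: x=4 → posterior Gamma(11, 13/3)
obs 2: x=3 → posterior Gamma(14, 16/3)
obs 3: x=2 → posterior Gamma(16, 19/3)
obs 4: x=0 → posterior Gamma(16, 22/3)
obs 5: x=0 → posterior Gamma(16, 25/3)
obs 6: x=0 → posterior Gamma(16, 28/3)

alpha=16, beta=28/3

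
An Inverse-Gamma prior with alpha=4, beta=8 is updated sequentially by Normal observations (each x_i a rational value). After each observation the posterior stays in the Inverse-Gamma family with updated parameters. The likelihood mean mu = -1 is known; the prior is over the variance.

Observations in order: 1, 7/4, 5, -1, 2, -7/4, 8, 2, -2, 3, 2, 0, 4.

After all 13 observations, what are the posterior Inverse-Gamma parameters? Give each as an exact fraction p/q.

obs 1: x=1 → posterior Inverse-Gamma(9/2, 10)
obs 2: x=7/4 → posterior Inverse-Gamma(5, 441/32)
obs 3: x=5 → posterior Inverse-Gamma(11/2, 1017/32)
obs 4: x=-1 → posterior Inverse-Gamma(6, 1017/32)
obs 5: x=2 → posterior Inverse-Gamma(13/2, 1161/32)
obs 6: x=-7/4 → posterior Inverse-Gamma(7, 585/16)
obs 7: x=8 → posterior Inverse-Gamma(15/2, 1233/16)
obs 8: x=2 → posterior Inverse-Gamma(8, 1305/16)
obs 9: x=-2 → posterior Inverse-Gamma(17/2, 1313/16)
obs 10: x=3 → posterior Inverse-Gamma(9, 1441/16)
obs 11: x=2 → posterior Inverse-Gamma(19/2, 1513/16)
obs 12: x=0 → posterior Inverse-Gamma(10, 1521/16)
obs 13: x=4 → posterior Inverse-Gamma(21/2, 1721/16)

alpha=21/2, beta=1721/16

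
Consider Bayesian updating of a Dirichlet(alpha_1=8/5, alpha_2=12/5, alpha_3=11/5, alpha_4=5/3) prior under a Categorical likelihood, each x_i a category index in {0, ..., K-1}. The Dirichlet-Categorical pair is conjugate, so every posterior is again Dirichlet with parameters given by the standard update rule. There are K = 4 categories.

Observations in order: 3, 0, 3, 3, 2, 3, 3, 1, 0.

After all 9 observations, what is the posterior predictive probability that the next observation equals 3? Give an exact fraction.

100/253

obs 1: x=3 → posterior Dirichlet(8/5, 12/5, 11/5, 8/3)
obs 2: x=0 → posterior Dirichlet(13/5, 12/5, 11/5, 8/3)
obs 3: x=3 → posterior Dirichlet(13/5, 12/5, 11/5, 11/3)
obs 4: x=3 → posterior Dirichlet(13/5, 12/5, 11/5, 14/3)
obs 5: x=2 → posterior Dirichlet(13/5, 12/5, 16/5, 14/3)
obs 6: x=3 → posterior Dirichlet(13/5, 12/5, 16/5, 17/3)
obs 7: x=3 → posterior Dirichlet(13/5, 12/5, 16/5, 20/3)
obs 8: x=1 → posterior Dirichlet(13/5, 17/5, 16/5, 20/3)
obs 9: x=0 → posterior Dirichlet(18/5, 17/5, 16/5, 20/3)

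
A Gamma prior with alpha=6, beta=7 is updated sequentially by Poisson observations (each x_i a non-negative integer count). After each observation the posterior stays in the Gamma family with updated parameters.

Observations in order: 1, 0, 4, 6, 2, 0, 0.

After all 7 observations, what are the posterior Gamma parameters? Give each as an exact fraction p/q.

alpha=19, beta=14

obs 1: x=1 → posterior Gamma(7, 8)
obs 2: x=0 → posterior Gamma(7, 9)
obs 3: x=4 → posterior Gamma(11, 10)
obs 4: x=6 → posterior Gamma(17, 11)
obs 5: x=2 → posterior Gamma(19, 12)
obs 6: x=0 → posterior Gamma(19, 13)
obs 7: x=0 → posterior Gamma(19, 14)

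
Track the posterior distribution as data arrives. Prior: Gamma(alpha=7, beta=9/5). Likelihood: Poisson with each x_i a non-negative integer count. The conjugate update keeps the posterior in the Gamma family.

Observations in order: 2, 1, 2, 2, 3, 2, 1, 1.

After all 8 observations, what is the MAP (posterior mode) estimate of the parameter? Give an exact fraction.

obs 1: x=2 → posterior Gamma(9, 14/5)
obs 2: x=1 → posterior Gamma(10, 19/5)
obs 3: x=2 → posterior Gamma(12, 24/5)
obs 4: x=2 → posterior Gamma(14, 29/5)
obs 5: x=3 → posterior Gamma(17, 34/5)
obs 6: x=2 → posterior Gamma(19, 39/5)
obs 7: x=1 → posterior Gamma(20, 44/5)
obs 8: x=1 → posterior Gamma(21, 49/5)

100/49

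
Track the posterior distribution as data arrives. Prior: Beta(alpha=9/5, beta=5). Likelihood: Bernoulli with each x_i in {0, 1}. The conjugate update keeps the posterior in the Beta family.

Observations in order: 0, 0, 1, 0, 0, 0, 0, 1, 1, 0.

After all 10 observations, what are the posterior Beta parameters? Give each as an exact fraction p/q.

obs 1: x=0 → posterior Beta(9/5, 6)
obs 2: x=0 → posterior Beta(9/5, 7)
obs 3: x=1 → posterior Beta(14/5, 7)
obs 4: x=0 → posterior Beta(14/5, 8)
obs 5: x=0 → posterior Beta(14/5, 9)
obs 6: x=0 → posterior Beta(14/5, 10)
obs 7: x=0 → posterior Beta(14/5, 11)
obs 8: x=1 → posterior Beta(19/5, 11)
obs 9: x=1 → posterior Beta(24/5, 11)
obs 10: x=0 → posterior Beta(24/5, 12)

alpha=24/5, beta=12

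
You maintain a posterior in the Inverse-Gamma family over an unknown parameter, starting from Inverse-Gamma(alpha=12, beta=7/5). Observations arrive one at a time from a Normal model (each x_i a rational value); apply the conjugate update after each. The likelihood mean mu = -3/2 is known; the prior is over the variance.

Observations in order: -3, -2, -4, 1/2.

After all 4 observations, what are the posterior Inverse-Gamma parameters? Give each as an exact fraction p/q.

obs 1: x=-3 → posterior Inverse-Gamma(25/2, 101/40)
obs 2: x=-2 → posterior Inverse-Gamma(13, 53/20)
obs 3: x=-4 → posterior Inverse-Gamma(27/2, 231/40)
obs 4: x=1/2 → posterior Inverse-Gamma(14, 311/40)

alpha=14, beta=311/40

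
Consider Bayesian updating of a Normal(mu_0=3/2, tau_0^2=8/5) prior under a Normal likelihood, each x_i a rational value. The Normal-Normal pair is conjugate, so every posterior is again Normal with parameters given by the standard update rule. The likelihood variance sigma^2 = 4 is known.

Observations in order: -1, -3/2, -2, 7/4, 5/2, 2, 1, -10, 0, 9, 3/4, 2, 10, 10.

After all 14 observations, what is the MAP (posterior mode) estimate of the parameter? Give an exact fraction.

113/66

obs 1: x=-1 → posterior Normal(11/14, 8/7)
obs 2: x=-3/2 → posterior Normal(5/18, 8/9)
obs 3: x=-2 → posterior Normal(-3/22, 8/11)
obs 4: x=7/4 → posterior Normal(2/13, 8/13)
obs 5: x=5/2 → posterior Normal(7/15, 8/15)
obs 6: x=2 → posterior Normal(11/17, 8/17)
obs 7: x=1 → posterior Normal(13/19, 8/19)
obs 8: x=-10 → posterior Normal(-1/3, 8/21)
obs 9: x=0 → posterior Normal(-7/23, 8/23)
obs 10: x=9 → posterior Normal(11/25, 8/25)
obs 11: x=3/4 → posterior Normal(25/54, 8/27)
obs 12: x=2 → posterior Normal(33/58, 8/29)
obs 13: x=10 → posterior Normal(73/62, 8/31)
obs 14: x=10 → posterior Normal(113/66, 8/33)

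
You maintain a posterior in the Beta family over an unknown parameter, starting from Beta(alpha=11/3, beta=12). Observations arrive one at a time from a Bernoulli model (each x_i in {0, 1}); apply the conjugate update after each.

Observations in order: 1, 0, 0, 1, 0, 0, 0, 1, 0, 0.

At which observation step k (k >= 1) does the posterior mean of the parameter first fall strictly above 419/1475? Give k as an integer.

k = 4

obs 1: x=1 → posterior Beta(14/3, 12)
obs 2: x=0 → posterior Beta(14/3, 13)
obs 3: x=0 → posterior Beta(14/3, 14)
obs 4: x=1 → posterior Beta(17/3, 14)
obs 5: x=0 → posterior Beta(17/3, 15)
obs 6: x=0 → posterior Beta(17/3, 16)
obs 7: x=0 → posterior Beta(17/3, 17)
obs 8: x=1 → posterior Beta(20/3, 17)
obs 9: x=0 → posterior Beta(20/3, 18)
obs 10: x=0 → posterior Beta(20/3, 19)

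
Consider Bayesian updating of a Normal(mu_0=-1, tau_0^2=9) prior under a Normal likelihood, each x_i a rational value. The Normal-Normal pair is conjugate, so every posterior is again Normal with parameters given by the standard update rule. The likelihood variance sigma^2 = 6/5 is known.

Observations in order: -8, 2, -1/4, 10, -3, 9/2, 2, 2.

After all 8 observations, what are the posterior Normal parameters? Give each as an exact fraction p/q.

obs 1: x=-8 → posterior Normal(-122/17, 18/17)
obs 2: x=2 → posterior Normal(-23/8, 9/16)
obs 3: x=-1/4 → posterior Normal(-383/188, 18/47)
obs 4: x=10 → posterior Normal(7/8, 9/31)
obs 5: x=-3 → posterior Normal(37/308, 18/77)
obs 6: x=9/2 → posterior Normal(307/368, 9/46)
obs 7: x=2 → posterior Normal(427/428, 18/107)
obs 8: x=2 → posterior Normal(547/488, 9/61)

mu_0=547/488, tau_0^2=9/61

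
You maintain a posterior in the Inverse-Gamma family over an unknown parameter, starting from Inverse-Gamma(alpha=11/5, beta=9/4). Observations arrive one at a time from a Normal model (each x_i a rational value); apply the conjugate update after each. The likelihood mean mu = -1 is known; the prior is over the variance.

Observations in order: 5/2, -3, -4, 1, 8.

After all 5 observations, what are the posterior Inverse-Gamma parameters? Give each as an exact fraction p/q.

obs 1: x=5/2 → posterior Inverse-Gamma(27/10, 67/8)
obs 2: x=-3 → posterior Inverse-Gamma(16/5, 83/8)
obs 3: x=-4 → posterior Inverse-Gamma(37/10, 119/8)
obs 4: x=1 → posterior Inverse-Gamma(21/5, 135/8)
obs 5: x=8 → posterior Inverse-Gamma(47/10, 459/8)

alpha=47/10, beta=459/8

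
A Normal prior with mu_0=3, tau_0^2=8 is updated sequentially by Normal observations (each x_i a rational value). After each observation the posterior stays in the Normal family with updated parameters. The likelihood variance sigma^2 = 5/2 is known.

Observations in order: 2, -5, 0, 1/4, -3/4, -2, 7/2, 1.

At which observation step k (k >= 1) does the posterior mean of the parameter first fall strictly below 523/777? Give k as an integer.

obs 1: x=2 → posterior Normal(47/21, 40/21)
obs 2: x=-5 → posterior Normal(-33/37, 40/37)
obs 3: x=0 → posterior Normal(-33/53, 40/53)
obs 4: x=1/4 → posterior Normal(-29/69, 40/69)
obs 5: x=-3/4 → posterior Normal(-41/85, 8/17)
obs 6: x=-2 → posterior Normal(-73/101, 40/101)
obs 7: x=7/2 → posterior Normal(-17/117, 40/117)
obs 8: x=1 → posterior Normal(-1/133, 40/133)

k = 2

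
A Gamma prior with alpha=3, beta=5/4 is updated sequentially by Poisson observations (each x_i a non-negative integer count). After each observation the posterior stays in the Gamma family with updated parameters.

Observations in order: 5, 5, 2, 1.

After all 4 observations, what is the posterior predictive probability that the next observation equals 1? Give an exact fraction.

obs 1: x=5 → posterior Gamma(8, 9/4)
obs 2: x=5 → posterior Gamma(13, 13/4)
obs 3: x=2 → posterior Gamma(15, 17/4)
obs 4: x=1 → posterior Gamma(16, 21/4)

91556396175487061012544/582076609134674072265625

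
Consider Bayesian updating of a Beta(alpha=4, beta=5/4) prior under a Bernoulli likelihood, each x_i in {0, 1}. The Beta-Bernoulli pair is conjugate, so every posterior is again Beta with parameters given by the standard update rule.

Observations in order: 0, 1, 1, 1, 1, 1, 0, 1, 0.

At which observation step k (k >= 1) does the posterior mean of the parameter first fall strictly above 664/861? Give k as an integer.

obs 1: x=0 → posterior Beta(4, 9/4)
obs 2: x=1 → posterior Beta(5, 9/4)
obs 3: x=1 → posterior Beta(6, 9/4)
obs 4: x=1 → posterior Beta(7, 9/4)
obs 5: x=1 → posterior Beta(8, 9/4)
obs 6: x=1 → posterior Beta(9, 9/4)
obs 7: x=0 → posterior Beta(9, 13/4)
obs 8: x=1 → posterior Beta(10, 13/4)
obs 9: x=0 → posterior Beta(10, 17/4)

k = 5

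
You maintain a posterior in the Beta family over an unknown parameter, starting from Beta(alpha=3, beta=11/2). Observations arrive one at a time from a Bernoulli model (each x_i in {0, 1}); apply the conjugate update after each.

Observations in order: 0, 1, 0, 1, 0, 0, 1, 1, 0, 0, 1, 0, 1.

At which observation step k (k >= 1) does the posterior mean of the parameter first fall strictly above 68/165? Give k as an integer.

obs 1: x=0 → posterior Beta(3, 13/2)
obs 2: x=1 → posterior Beta(4, 13/2)
obs 3: x=0 → posterior Beta(4, 15/2)
obs 4: x=1 → posterior Beta(5, 15/2)
obs 5: x=0 → posterior Beta(5, 17/2)
obs 6: x=0 → posterior Beta(5, 19/2)
obs 7: x=1 → posterior Beta(6, 19/2)
obs 8: x=1 → posterior Beta(7, 19/2)
obs 9: x=0 → posterior Beta(7, 21/2)
obs 10: x=0 → posterior Beta(7, 23/2)
obs 11: x=1 → posterior Beta(8, 23/2)
obs 12: x=0 → posterior Beta(8, 25/2)
obs 13: x=1 → posterior Beta(9, 25/2)

k = 8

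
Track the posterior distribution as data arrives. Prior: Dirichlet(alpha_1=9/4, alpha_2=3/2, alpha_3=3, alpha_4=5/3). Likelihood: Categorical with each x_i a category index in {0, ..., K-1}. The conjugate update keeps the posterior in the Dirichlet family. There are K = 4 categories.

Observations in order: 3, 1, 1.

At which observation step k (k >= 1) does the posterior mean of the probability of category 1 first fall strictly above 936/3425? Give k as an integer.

k = 3

obs 1: x=3 → posterior Dirichlet(9/4, 3/2, 3, 8/3)
obs 2: x=1 → posterior Dirichlet(9/4, 5/2, 3, 8/3)
obs 3: x=1 → posterior Dirichlet(9/4, 7/2, 3, 8/3)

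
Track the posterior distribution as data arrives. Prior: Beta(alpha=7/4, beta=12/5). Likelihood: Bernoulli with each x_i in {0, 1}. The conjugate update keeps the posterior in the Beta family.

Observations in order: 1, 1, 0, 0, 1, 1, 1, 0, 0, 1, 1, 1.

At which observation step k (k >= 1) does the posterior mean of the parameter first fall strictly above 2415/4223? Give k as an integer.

k = 2

obs 1: x=1 → posterior Beta(11/4, 12/5)
obs 2: x=1 → posterior Beta(15/4, 12/5)
obs 3: x=0 → posterior Beta(15/4, 17/5)
obs 4: x=0 → posterior Beta(15/4, 22/5)
obs 5: x=1 → posterior Beta(19/4, 22/5)
obs 6: x=1 → posterior Beta(23/4, 22/5)
obs 7: x=1 → posterior Beta(27/4, 22/5)
obs 8: x=0 → posterior Beta(27/4, 27/5)
obs 9: x=0 → posterior Beta(27/4, 32/5)
obs 10: x=1 → posterior Beta(31/4, 32/5)
obs 11: x=1 → posterior Beta(35/4, 32/5)
obs 12: x=1 → posterior Beta(39/4, 32/5)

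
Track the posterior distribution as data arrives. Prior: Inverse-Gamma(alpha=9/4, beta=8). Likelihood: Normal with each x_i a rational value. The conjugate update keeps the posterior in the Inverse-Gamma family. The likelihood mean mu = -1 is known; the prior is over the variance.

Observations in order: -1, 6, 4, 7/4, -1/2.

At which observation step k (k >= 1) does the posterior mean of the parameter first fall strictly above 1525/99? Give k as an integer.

obs 1: x=-1 → posterior Inverse-Gamma(11/4, 8)
obs 2: x=6 → posterior Inverse-Gamma(13/4, 65/2)
obs 3: x=4 → posterior Inverse-Gamma(15/4, 45)
obs 4: x=7/4 → posterior Inverse-Gamma(17/4, 1561/32)
obs 5: x=-1/2 → posterior Inverse-Gamma(19/4, 1565/32)

k = 3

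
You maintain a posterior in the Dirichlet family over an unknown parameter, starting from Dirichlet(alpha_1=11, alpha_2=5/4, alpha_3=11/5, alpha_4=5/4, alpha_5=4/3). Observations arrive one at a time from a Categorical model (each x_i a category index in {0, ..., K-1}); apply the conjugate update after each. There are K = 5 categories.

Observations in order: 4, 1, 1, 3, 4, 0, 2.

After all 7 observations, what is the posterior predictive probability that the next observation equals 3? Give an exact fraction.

135/1442

obs 1: x=4 → posterior Dirichlet(11, 5/4, 11/5, 5/4, 7/3)
obs 2: x=1 → posterior Dirichlet(11, 9/4, 11/5, 5/4, 7/3)
obs 3: x=1 → posterior Dirichlet(11, 13/4, 11/5, 5/4, 7/3)
obs 4: x=3 → posterior Dirichlet(11, 13/4, 11/5, 9/4, 7/3)
obs 5: x=4 → posterior Dirichlet(11, 13/4, 11/5, 9/4, 10/3)
obs 6: x=0 → posterior Dirichlet(12, 13/4, 11/5, 9/4, 10/3)
obs 7: x=2 → posterior Dirichlet(12, 13/4, 16/5, 9/4, 10/3)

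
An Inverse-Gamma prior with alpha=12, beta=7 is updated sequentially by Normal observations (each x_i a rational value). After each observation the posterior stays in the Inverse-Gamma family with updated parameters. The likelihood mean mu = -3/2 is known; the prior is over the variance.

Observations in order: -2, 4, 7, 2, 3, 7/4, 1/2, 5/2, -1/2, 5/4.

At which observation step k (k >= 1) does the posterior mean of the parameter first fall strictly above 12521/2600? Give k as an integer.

obs 1: x=-2 → posterior Inverse-Gamma(25/2, 57/8)
obs 2: x=4 → posterior Inverse-Gamma(13, 89/4)
obs 3: x=7 → posterior Inverse-Gamma(27/2, 467/8)
obs 4: x=2 → posterior Inverse-Gamma(14, 129/2)
obs 5: x=3 → posterior Inverse-Gamma(29/2, 597/8)
obs 6: x=7/4 → posterior Inverse-Gamma(15, 2557/32)
obs 7: x=1/2 → posterior Inverse-Gamma(31/2, 2621/32)
obs 8: x=5/2 → posterior Inverse-Gamma(16, 2877/32)
obs 9: x=-1/2 → posterior Inverse-Gamma(33/2, 2893/32)
obs 10: x=5/4 → posterior Inverse-Gamma(17, 1507/16)

k = 4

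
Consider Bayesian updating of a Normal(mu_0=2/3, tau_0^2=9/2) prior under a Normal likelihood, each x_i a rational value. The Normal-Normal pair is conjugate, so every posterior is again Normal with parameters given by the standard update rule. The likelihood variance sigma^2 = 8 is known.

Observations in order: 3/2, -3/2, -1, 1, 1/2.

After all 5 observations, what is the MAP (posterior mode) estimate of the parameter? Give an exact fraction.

obs 1: x=3/2 → posterior Normal(29/30, 72/25)
obs 2: x=-3/2 → posterior Normal(16/51, 36/17)
obs 3: x=-1 → posterior Normal(5/129, 72/43)
obs 4: x=1 → posterior Normal(8/39, 18/13)
obs 5: x=1/2 → posterior Normal(91/366, 72/61)

91/366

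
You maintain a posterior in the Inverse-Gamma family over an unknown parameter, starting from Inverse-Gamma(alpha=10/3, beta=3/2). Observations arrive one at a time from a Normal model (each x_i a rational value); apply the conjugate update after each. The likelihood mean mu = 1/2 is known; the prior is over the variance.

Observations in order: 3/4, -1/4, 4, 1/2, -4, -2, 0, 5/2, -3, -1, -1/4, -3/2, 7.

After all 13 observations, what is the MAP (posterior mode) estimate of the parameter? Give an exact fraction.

5181/1040

obs 1: x=3/4 → posterior Inverse-Gamma(23/6, 49/32)
obs 2: x=-1/4 → posterior Inverse-Gamma(13/3, 29/16)
obs 3: x=4 → posterior Inverse-Gamma(29/6, 127/16)
obs 4: x=1/2 → posterior Inverse-Gamma(16/3, 127/16)
obs 5: x=-4 → posterior Inverse-Gamma(35/6, 289/16)
obs 6: x=-2 → posterior Inverse-Gamma(19/3, 339/16)
obs 7: x=0 → posterior Inverse-Gamma(41/6, 341/16)
obs 8: x=5/2 → posterior Inverse-Gamma(22/3, 373/16)
obs 9: x=-3 → posterior Inverse-Gamma(47/6, 471/16)
obs 10: x=-1 → posterior Inverse-Gamma(25/3, 489/16)
obs 11: x=-1/4 → posterior Inverse-Gamma(53/6, 987/32)
obs 12: x=-3/2 → posterior Inverse-Gamma(28/3, 1051/32)
obs 13: x=7 → posterior Inverse-Gamma(59/6, 1727/32)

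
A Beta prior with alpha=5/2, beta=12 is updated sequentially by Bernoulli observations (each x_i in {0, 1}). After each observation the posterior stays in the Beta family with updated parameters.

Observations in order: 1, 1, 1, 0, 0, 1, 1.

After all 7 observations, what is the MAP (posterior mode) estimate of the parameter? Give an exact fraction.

obs 1: x=1 → posterior Beta(7/2, 12)
obs 2: x=1 → posterior Beta(9/2, 12)
obs 3: x=1 → posterior Beta(11/2, 12)
obs 4: x=0 → posterior Beta(11/2, 13)
obs 5: x=0 → posterior Beta(11/2, 14)
obs 6: x=1 → posterior Beta(13/2, 14)
obs 7: x=1 → posterior Beta(15/2, 14)

1/3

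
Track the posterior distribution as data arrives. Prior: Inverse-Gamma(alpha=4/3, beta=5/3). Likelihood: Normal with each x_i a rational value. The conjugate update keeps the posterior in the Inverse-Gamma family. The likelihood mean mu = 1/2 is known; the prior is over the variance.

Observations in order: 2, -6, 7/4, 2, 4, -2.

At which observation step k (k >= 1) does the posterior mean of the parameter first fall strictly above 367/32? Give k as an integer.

obs 1: x=2 → posterior Inverse-Gamma(11/6, 67/24)
obs 2: x=-6 → posterior Inverse-Gamma(7/3, 287/12)
obs 3: x=7/4 → posterior Inverse-Gamma(17/6, 2371/96)
obs 4: x=2 → posterior Inverse-Gamma(10/3, 2479/96)
obs 5: x=4 → posterior Inverse-Gamma(23/6, 3067/96)
obs 6: x=-2 → posterior Inverse-Gamma(13/3, 3367/96)

k = 2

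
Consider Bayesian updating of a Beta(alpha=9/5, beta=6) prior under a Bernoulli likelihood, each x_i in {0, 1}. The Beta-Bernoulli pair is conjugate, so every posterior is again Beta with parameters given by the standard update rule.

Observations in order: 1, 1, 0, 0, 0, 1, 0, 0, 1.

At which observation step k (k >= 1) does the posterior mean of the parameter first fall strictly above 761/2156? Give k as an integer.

obs 1: x=1 → posterior Beta(14/5, 6)
obs 2: x=1 → posterior Beta(19/5, 6)
obs 3: x=0 → posterior Beta(19/5, 7)
obs 4: x=0 → posterior Beta(19/5, 8)
obs 5: x=0 → posterior Beta(19/5, 9)
obs 6: x=1 → posterior Beta(24/5, 9)
obs 7: x=0 → posterior Beta(24/5, 10)
obs 8: x=0 → posterior Beta(24/5, 11)
obs 9: x=1 → posterior Beta(29/5, 11)

k = 2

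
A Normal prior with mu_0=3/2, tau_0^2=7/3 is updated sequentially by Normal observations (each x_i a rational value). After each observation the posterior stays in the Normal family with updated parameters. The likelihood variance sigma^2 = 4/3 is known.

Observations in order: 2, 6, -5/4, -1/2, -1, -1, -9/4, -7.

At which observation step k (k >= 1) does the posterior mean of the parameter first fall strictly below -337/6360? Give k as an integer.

k = 8

obs 1: x=2 → posterior Normal(20/11, 28/33)
obs 2: x=6 → posterior Normal(31/9, 14/27)
obs 3: x=-5/4 → posterior Normal(213/100, 28/75)
obs 4: x=-1/2 → posterior Normal(199/128, 7/24)
obs 5: x=-1 → posterior Normal(57/52, 28/117)
obs 6: x=-1 → posterior Normal(143/184, 14/69)
obs 7: x=-9/4 → posterior Normal(20/53, 28/159)
obs 8: x=-7 → posterior Normal(-29/60, 7/45)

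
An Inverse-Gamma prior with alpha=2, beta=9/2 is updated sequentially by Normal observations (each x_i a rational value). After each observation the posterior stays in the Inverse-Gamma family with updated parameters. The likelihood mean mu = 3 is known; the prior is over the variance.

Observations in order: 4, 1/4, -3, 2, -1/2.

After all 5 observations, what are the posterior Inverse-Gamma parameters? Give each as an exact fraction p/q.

alpha=9/2, beta=1069/32

obs 1: x=4 → posterior Inverse-Gamma(5/2, 5)
obs 2: x=1/4 → posterior Inverse-Gamma(3, 281/32)
obs 3: x=-3 → posterior Inverse-Gamma(7/2, 857/32)
obs 4: x=2 → posterior Inverse-Gamma(4, 873/32)
obs 5: x=-1/2 → posterior Inverse-Gamma(9/2, 1069/32)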